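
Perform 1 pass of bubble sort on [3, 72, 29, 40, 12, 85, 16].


Initial: [3, 72, 29, 40, 12, 85, 16]
Pass 1: [3, 29, 40, 12, 72, 16, 85] (4 swaps)

After 1 pass: [3, 29, 40, 12, 72, 16, 85]


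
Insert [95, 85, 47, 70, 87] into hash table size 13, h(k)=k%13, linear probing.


Insert 95: h=4 -> slot 4
Insert 85: h=7 -> slot 7
Insert 47: h=8 -> slot 8
Insert 70: h=5 -> slot 5
Insert 87: h=9 -> slot 9

Table: [None, None, None, None, 95, 70, None, 85, 47, 87, None, None, None]


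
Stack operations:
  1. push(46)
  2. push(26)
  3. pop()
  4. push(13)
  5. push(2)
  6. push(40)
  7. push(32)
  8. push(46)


push(46) -> [46]
push(26) -> [46, 26]
pop()->26, [46]
push(13) -> [46, 13]
push(2) -> [46, 13, 2]
push(40) -> [46, 13, 2, 40]
push(32) -> [46, 13, 2, 40, 32]
push(46) -> [46, 13, 2, 40, 32, 46]

Final stack: [46, 13, 2, 40, 32, 46]


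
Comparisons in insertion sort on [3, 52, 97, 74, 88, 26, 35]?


Algorithm: insertion sort
Input: [3, 52, 97, 74, 88, 26, 35]
Sorted: [3, 26, 35, 52, 74, 88, 97]

16


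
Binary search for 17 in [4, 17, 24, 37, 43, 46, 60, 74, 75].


Step 1: lo=0, hi=8, mid=4, val=43
Step 2: lo=0, hi=3, mid=1, val=17

Found at index 1


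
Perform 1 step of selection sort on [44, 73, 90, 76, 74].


Initial: [44, 73, 90, 76, 74]
Step 1: min=44 at 0
  Swap: [44, 73, 90, 76, 74]

After 1 step: [44, 73, 90, 76, 74]


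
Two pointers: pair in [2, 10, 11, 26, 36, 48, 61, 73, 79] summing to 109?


lo=0(2)+hi=8(79)=81
lo=1(10)+hi=8(79)=89
lo=2(11)+hi=8(79)=90
lo=3(26)+hi=8(79)=105
lo=4(36)+hi=8(79)=115
lo=4(36)+hi=7(73)=109

Yes: 36+73=109


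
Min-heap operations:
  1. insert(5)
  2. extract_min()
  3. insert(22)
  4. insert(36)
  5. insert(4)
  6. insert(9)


insert(5) -> [5]
extract_min()->5, []
insert(22) -> [22]
insert(36) -> [22, 36]
insert(4) -> [4, 36, 22]
insert(9) -> [4, 9, 22, 36]

Final heap: [4, 9, 22, 36]


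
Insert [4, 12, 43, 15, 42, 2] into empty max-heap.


Insert 4: [4]
Insert 12: [12, 4]
Insert 43: [43, 4, 12]
Insert 15: [43, 15, 12, 4]
Insert 42: [43, 42, 12, 4, 15]
Insert 2: [43, 42, 12, 4, 15, 2]

Final heap: [43, 42, 12, 4, 15, 2]


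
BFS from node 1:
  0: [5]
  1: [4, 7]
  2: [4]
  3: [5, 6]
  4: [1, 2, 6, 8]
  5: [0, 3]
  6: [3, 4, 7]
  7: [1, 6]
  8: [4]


Visit 1, enqueue [4, 7]
Visit 4, enqueue [2, 6, 8]
Visit 7, enqueue []
Visit 2, enqueue []
Visit 6, enqueue [3]
Visit 8, enqueue []
Visit 3, enqueue [5]
Visit 5, enqueue [0]
Visit 0, enqueue []

BFS order: [1, 4, 7, 2, 6, 8, 3, 5, 0]


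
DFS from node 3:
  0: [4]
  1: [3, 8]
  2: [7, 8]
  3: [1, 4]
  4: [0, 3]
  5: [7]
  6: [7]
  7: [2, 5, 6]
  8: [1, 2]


Visit 3, push [4, 1]
Visit 1, push [8]
Visit 8, push [2]
Visit 2, push [7]
Visit 7, push [6, 5]
Visit 5, push []
Visit 6, push []
Visit 4, push [0]
Visit 0, push []

DFS order: [3, 1, 8, 2, 7, 5, 6, 4, 0]


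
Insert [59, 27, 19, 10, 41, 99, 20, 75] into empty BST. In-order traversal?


Insert 59: root
Insert 27: L from 59
Insert 19: L from 59 -> L from 27
Insert 10: L from 59 -> L from 27 -> L from 19
Insert 41: L from 59 -> R from 27
Insert 99: R from 59
Insert 20: L from 59 -> L from 27 -> R from 19
Insert 75: R from 59 -> L from 99

In-order: [10, 19, 20, 27, 41, 59, 75, 99]


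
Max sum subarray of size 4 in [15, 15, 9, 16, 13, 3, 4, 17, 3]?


[0:4]: 55
[1:5]: 53
[2:6]: 41
[3:7]: 36
[4:8]: 37
[5:9]: 27

Max: 55 at [0:4]


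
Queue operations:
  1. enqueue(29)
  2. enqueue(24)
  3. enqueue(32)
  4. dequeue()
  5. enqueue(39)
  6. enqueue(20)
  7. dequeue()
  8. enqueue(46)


enqueue(29) -> [29]
enqueue(24) -> [29, 24]
enqueue(32) -> [29, 24, 32]
dequeue()->29, [24, 32]
enqueue(39) -> [24, 32, 39]
enqueue(20) -> [24, 32, 39, 20]
dequeue()->24, [32, 39, 20]
enqueue(46) -> [32, 39, 20, 46]

Final queue: [32, 39, 20, 46]


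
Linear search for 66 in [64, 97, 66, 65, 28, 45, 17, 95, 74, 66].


i=0: 64!=66
i=1: 97!=66
i=2: 66==66 found!

Found at 2, 3 comps


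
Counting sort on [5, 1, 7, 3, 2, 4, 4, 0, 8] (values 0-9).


Input: [5, 1, 7, 3, 2, 4, 4, 0, 8]
Counts: [1, 1, 1, 1, 2, 1, 0, 1, 1, 0]

Sorted: [0, 1, 2, 3, 4, 4, 5, 7, 8]


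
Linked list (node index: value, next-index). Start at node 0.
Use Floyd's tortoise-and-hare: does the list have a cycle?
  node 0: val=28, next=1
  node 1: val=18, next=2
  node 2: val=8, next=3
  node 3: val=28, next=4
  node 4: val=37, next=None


Floyd's tortoise (slow, +1) and hare (fast, +2):
  init: slow=0, fast=0
  step 1: slow=1, fast=2
  step 2: slow=2, fast=4
  step 3: fast -> None, no cycle

Cycle: no


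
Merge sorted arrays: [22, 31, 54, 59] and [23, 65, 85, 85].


Take 22 from A
Take 23 from B
Take 31 from A
Take 54 from A
Take 59 from A

Merged: [22, 23, 31, 54, 59, 65, 85, 85]


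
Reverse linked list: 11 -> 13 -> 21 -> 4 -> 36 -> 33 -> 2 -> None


Step 1: curr=11, set curr.next=prev(None) | reversed so far: 11
Step 2: curr=13, set curr.next=prev(11) | reversed so far: 13 -> 11
Step 3: curr=21, set curr.next=prev(13) | reversed so far: 21 -> 13 -> 11
Step 4: curr=4, set curr.next=prev(21) | reversed so far: 4 -> 21 -> 13 -> 11
Step 5: curr=36, set curr.next=prev(4) | reversed so far: 36 -> 4 -> 21 -> 13 -> 11
Step 6: curr=33, set curr.next=prev(36) | reversed so far: 33 -> 36 -> 4 -> 21 -> 13 -> 11
Step 7: curr=2, set curr.next=prev(33) | reversed so far: 2 -> 33 -> 36 -> 4 -> 21 -> 13 -> 11

2 -> 33 -> 36 -> 4 -> 21 -> 13 -> 11 -> None


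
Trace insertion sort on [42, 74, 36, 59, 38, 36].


Initial: [42, 74, 36, 59, 38, 36]
Insert 74: [42, 74, 36, 59, 38, 36]
Insert 36: [36, 42, 74, 59, 38, 36]
Insert 59: [36, 42, 59, 74, 38, 36]
Insert 38: [36, 38, 42, 59, 74, 36]
Insert 36: [36, 36, 38, 42, 59, 74]

Sorted: [36, 36, 38, 42, 59, 74]


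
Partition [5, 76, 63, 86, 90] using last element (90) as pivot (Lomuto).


Pivot: 90
  5 <= 90: advance i (no swap)
  76 <= 90: advance i (no swap)
  63 <= 90: advance i (no swap)
  86 <= 90: advance i (no swap)
Place pivot at 4: [5, 76, 63, 86, 90]

Partitioned: [5, 76, 63, 86, 90]


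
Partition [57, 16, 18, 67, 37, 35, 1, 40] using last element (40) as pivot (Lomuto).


Pivot: 40
  16 <= 40: swap -> [16, 57, 18, 67, 37, 35, 1, 40]
  18 <= 40: swap -> [16, 18, 57, 67, 37, 35, 1, 40]
  37 <= 40: swap -> [16, 18, 37, 67, 57, 35, 1, 40]
  35 <= 40: swap -> [16, 18, 37, 35, 57, 67, 1, 40]
  1 <= 40: swap -> [16, 18, 37, 35, 1, 67, 57, 40]
Place pivot at 5: [16, 18, 37, 35, 1, 40, 57, 67]

Partitioned: [16, 18, 37, 35, 1, 40, 57, 67]


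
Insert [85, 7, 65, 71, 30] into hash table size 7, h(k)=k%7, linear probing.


Insert 85: h=1 -> slot 1
Insert 7: h=0 -> slot 0
Insert 65: h=2 -> slot 2
Insert 71: h=1, 2 probes -> slot 3
Insert 30: h=2, 2 probes -> slot 4

Table: [7, 85, 65, 71, 30, None, None]


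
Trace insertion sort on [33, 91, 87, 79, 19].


Initial: [33, 91, 87, 79, 19]
Insert 91: [33, 91, 87, 79, 19]
Insert 87: [33, 87, 91, 79, 19]
Insert 79: [33, 79, 87, 91, 19]
Insert 19: [19, 33, 79, 87, 91]

Sorted: [19, 33, 79, 87, 91]


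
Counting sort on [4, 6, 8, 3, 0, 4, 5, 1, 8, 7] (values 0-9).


Input: [4, 6, 8, 3, 0, 4, 5, 1, 8, 7]
Counts: [1, 1, 0, 1, 2, 1, 1, 1, 2, 0]

Sorted: [0, 1, 3, 4, 4, 5, 6, 7, 8, 8]


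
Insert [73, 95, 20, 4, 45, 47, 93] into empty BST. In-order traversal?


Insert 73: root
Insert 95: R from 73
Insert 20: L from 73
Insert 4: L from 73 -> L from 20
Insert 45: L from 73 -> R from 20
Insert 47: L from 73 -> R from 20 -> R from 45
Insert 93: R from 73 -> L from 95

In-order: [4, 20, 45, 47, 73, 93, 95]


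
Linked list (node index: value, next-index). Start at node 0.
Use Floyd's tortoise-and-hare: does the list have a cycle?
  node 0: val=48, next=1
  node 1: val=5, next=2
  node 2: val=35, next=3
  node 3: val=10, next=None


Floyd's tortoise (slow, +1) and hare (fast, +2):
  init: slow=0, fast=0
  step 1: slow=1, fast=2
  step 2: fast 2->3->None, no cycle

Cycle: no


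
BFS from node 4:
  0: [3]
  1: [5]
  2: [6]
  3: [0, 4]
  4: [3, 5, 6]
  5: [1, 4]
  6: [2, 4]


Visit 4, enqueue [3, 5, 6]
Visit 3, enqueue [0]
Visit 5, enqueue [1]
Visit 6, enqueue [2]
Visit 0, enqueue []
Visit 1, enqueue []
Visit 2, enqueue []

BFS order: [4, 3, 5, 6, 0, 1, 2]


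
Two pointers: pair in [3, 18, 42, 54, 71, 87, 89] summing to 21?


lo=0(3)+hi=6(89)=92
lo=0(3)+hi=5(87)=90
lo=0(3)+hi=4(71)=74
lo=0(3)+hi=3(54)=57
lo=0(3)+hi=2(42)=45
lo=0(3)+hi=1(18)=21

Yes: 3+18=21


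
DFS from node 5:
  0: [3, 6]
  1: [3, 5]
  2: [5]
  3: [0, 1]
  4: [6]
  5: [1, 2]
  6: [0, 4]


Visit 5, push [2, 1]
Visit 1, push [3]
Visit 3, push [0]
Visit 0, push [6]
Visit 6, push [4]
Visit 4, push []
Visit 2, push []

DFS order: [5, 1, 3, 0, 6, 4, 2]


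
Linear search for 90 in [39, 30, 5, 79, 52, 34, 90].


i=0: 39!=90
i=1: 30!=90
i=2: 5!=90
i=3: 79!=90
i=4: 52!=90
i=5: 34!=90
i=6: 90==90 found!

Found at 6, 7 comps


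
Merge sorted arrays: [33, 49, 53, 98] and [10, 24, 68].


Take 10 from B
Take 24 from B
Take 33 from A
Take 49 from A
Take 53 from A
Take 68 from B

Merged: [10, 24, 33, 49, 53, 68, 98]


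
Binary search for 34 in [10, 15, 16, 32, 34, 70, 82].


Step 1: lo=0, hi=6, mid=3, val=32
Step 2: lo=4, hi=6, mid=5, val=70
Step 3: lo=4, hi=4, mid=4, val=34

Found at index 4


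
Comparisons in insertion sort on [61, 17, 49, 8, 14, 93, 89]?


Algorithm: insertion sort
Input: [61, 17, 49, 8, 14, 93, 89]
Sorted: [8, 14, 17, 49, 61, 89, 93]

13


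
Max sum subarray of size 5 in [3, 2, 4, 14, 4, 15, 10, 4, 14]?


[0:5]: 27
[1:6]: 39
[2:7]: 47
[3:8]: 47
[4:9]: 47

Max: 47 at [2:7]


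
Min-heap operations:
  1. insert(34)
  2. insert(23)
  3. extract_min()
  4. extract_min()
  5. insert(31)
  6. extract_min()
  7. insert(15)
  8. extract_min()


insert(34) -> [34]
insert(23) -> [23, 34]
extract_min()->23, [34]
extract_min()->34, []
insert(31) -> [31]
extract_min()->31, []
insert(15) -> [15]
extract_min()->15, []

Final heap: []


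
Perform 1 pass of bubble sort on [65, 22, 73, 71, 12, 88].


Initial: [65, 22, 73, 71, 12, 88]
Pass 1: [22, 65, 71, 12, 73, 88] (3 swaps)

After 1 pass: [22, 65, 71, 12, 73, 88]


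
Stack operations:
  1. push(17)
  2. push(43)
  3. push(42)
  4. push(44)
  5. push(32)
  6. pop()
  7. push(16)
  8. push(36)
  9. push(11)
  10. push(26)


push(17) -> [17]
push(43) -> [17, 43]
push(42) -> [17, 43, 42]
push(44) -> [17, 43, 42, 44]
push(32) -> [17, 43, 42, 44, 32]
pop()->32, [17, 43, 42, 44]
push(16) -> [17, 43, 42, 44, 16]
push(36) -> [17, 43, 42, 44, 16, 36]
push(11) -> [17, 43, 42, 44, 16, 36, 11]
push(26) -> [17, 43, 42, 44, 16, 36, 11, 26]

Final stack: [17, 43, 42, 44, 16, 36, 11, 26]


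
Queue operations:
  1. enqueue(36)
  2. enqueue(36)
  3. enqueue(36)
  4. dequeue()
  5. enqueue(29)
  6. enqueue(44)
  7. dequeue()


enqueue(36) -> [36]
enqueue(36) -> [36, 36]
enqueue(36) -> [36, 36, 36]
dequeue()->36, [36, 36]
enqueue(29) -> [36, 36, 29]
enqueue(44) -> [36, 36, 29, 44]
dequeue()->36, [36, 29, 44]

Final queue: [36, 29, 44]


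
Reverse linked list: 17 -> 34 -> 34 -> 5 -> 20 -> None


Step 1: curr=17, set curr.next=prev(None) | reversed so far: 17
Step 2: curr=34, set curr.next=prev(17) | reversed so far: 34 -> 17
Step 3: curr=34, set curr.next=prev(34) | reversed so far: 34 -> 34 -> 17
Step 4: curr=5, set curr.next=prev(34) | reversed so far: 5 -> 34 -> 34 -> 17
Step 5: curr=20, set curr.next=prev(5) | reversed so far: 20 -> 5 -> 34 -> 34 -> 17

20 -> 5 -> 34 -> 34 -> 17 -> None


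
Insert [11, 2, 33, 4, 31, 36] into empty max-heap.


Insert 11: [11]
Insert 2: [11, 2]
Insert 33: [33, 2, 11]
Insert 4: [33, 4, 11, 2]
Insert 31: [33, 31, 11, 2, 4]
Insert 36: [36, 31, 33, 2, 4, 11]

Final heap: [36, 31, 33, 2, 4, 11]


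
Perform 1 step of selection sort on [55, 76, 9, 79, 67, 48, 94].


Initial: [55, 76, 9, 79, 67, 48, 94]
Step 1: min=9 at 2
  Swap: [9, 76, 55, 79, 67, 48, 94]

After 1 step: [9, 76, 55, 79, 67, 48, 94]


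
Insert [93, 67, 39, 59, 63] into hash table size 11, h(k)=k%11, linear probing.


Insert 93: h=5 -> slot 5
Insert 67: h=1 -> slot 1
Insert 39: h=6 -> slot 6
Insert 59: h=4 -> slot 4
Insert 63: h=8 -> slot 8

Table: [None, 67, None, None, 59, 93, 39, None, 63, None, None]


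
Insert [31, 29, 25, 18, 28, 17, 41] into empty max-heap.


Insert 31: [31]
Insert 29: [31, 29]
Insert 25: [31, 29, 25]
Insert 18: [31, 29, 25, 18]
Insert 28: [31, 29, 25, 18, 28]
Insert 17: [31, 29, 25, 18, 28, 17]
Insert 41: [41, 29, 31, 18, 28, 17, 25]

Final heap: [41, 29, 31, 18, 28, 17, 25]


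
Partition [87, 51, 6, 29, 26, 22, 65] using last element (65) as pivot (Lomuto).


Pivot: 65
  51 <= 65: swap -> [51, 87, 6, 29, 26, 22, 65]
  6 <= 65: swap -> [51, 6, 87, 29, 26, 22, 65]
  29 <= 65: swap -> [51, 6, 29, 87, 26, 22, 65]
  26 <= 65: swap -> [51, 6, 29, 26, 87, 22, 65]
  22 <= 65: swap -> [51, 6, 29, 26, 22, 87, 65]
Place pivot at 5: [51, 6, 29, 26, 22, 65, 87]

Partitioned: [51, 6, 29, 26, 22, 65, 87]


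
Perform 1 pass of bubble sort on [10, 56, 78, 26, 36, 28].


Initial: [10, 56, 78, 26, 36, 28]
Pass 1: [10, 56, 26, 36, 28, 78] (3 swaps)

After 1 pass: [10, 56, 26, 36, 28, 78]


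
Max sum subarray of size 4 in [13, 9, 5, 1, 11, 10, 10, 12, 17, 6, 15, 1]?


[0:4]: 28
[1:5]: 26
[2:6]: 27
[3:7]: 32
[4:8]: 43
[5:9]: 49
[6:10]: 45
[7:11]: 50
[8:12]: 39

Max: 50 at [7:11]


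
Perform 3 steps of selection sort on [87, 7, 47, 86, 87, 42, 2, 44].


Initial: [87, 7, 47, 86, 87, 42, 2, 44]
Step 1: min=2 at 6
  Swap: [2, 7, 47, 86, 87, 42, 87, 44]
Step 2: min=7 at 1
  Swap: [2, 7, 47, 86, 87, 42, 87, 44]
Step 3: min=42 at 5
  Swap: [2, 7, 42, 86, 87, 47, 87, 44]

After 3 steps: [2, 7, 42, 86, 87, 47, 87, 44]


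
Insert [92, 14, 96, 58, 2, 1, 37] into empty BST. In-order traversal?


Insert 92: root
Insert 14: L from 92
Insert 96: R from 92
Insert 58: L from 92 -> R from 14
Insert 2: L from 92 -> L from 14
Insert 1: L from 92 -> L from 14 -> L from 2
Insert 37: L from 92 -> R from 14 -> L from 58

In-order: [1, 2, 14, 37, 58, 92, 96]


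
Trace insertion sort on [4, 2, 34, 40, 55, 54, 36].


Initial: [4, 2, 34, 40, 55, 54, 36]
Insert 2: [2, 4, 34, 40, 55, 54, 36]
Insert 34: [2, 4, 34, 40, 55, 54, 36]
Insert 40: [2, 4, 34, 40, 55, 54, 36]
Insert 55: [2, 4, 34, 40, 55, 54, 36]
Insert 54: [2, 4, 34, 40, 54, 55, 36]
Insert 36: [2, 4, 34, 36, 40, 54, 55]

Sorted: [2, 4, 34, 36, 40, 54, 55]


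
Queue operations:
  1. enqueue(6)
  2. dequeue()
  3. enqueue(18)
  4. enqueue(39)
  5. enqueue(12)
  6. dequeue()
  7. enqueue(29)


enqueue(6) -> [6]
dequeue()->6, []
enqueue(18) -> [18]
enqueue(39) -> [18, 39]
enqueue(12) -> [18, 39, 12]
dequeue()->18, [39, 12]
enqueue(29) -> [39, 12, 29]

Final queue: [39, 12, 29]


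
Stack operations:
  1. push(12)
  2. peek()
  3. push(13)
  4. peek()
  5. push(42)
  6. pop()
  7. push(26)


push(12) -> [12]
peek()->12
push(13) -> [12, 13]
peek()->13
push(42) -> [12, 13, 42]
pop()->42, [12, 13]
push(26) -> [12, 13, 26]

Final stack: [12, 13, 26]


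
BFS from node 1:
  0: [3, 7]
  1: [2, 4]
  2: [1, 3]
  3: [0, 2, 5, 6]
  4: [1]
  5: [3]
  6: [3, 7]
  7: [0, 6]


Visit 1, enqueue [2, 4]
Visit 2, enqueue [3]
Visit 4, enqueue []
Visit 3, enqueue [0, 5, 6]
Visit 0, enqueue [7]
Visit 5, enqueue []
Visit 6, enqueue []
Visit 7, enqueue []

BFS order: [1, 2, 4, 3, 0, 5, 6, 7]


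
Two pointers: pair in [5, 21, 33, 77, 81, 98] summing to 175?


lo=0(5)+hi=5(98)=103
lo=1(21)+hi=5(98)=119
lo=2(33)+hi=5(98)=131
lo=3(77)+hi=5(98)=175

Yes: 77+98=175


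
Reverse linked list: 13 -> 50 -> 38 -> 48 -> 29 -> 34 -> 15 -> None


Step 1: curr=13, set curr.next=prev(None) | reversed so far: 13
Step 2: curr=50, set curr.next=prev(13) | reversed so far: 50 -> 13
Step 3: curr=38, set curr.next=prev(50) | reversed so far: 38 -> 50 -> 13
Step 4: curr=48, set curr.next=prev(38) | reversed so far: 48 -> 38 -> 50 -> 13
Step 5: curr=29, set curr.next=prev(48) | reversed so far: 29 -> 48 -> 38 -> 50 -> 13
Step 6: curr=34, set curr.next=prev(29) | reversed so far: 34 -> 29 -> 48 -> 38 -> 50 -> 13
Step 7: curr=15, set curr.next=prev(34) | reversed so far: 15 -> 34 -> 29 -> 48 -> 38 -> 50 -> 13

15 -> 34 -> 29 -> 48 -> 38 -> 50 -> 13 -> None


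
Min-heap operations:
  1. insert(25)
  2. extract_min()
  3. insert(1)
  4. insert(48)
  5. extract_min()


insert(25) -> [25]
extract_min()->25, []
insert(1) -> [1]
insert(48) -> [1, 48]
extract_min()->1, [48]

Final heap: [48]


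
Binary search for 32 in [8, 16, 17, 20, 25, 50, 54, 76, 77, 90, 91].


Step 1: lo=0, hi=10, mid=5, val=50
Step 2: lo=0, hi=4, mid=2, val=17
Step 3: lo=3, hi=4, mid=3, val=20
Step 4: lo=4, hi=4, mid=4, val=25

Not found


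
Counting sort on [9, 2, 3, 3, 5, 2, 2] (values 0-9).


Input: [9, 2, 3, 3, 5, 2, 2]
Counts: [0, 0, 3, 2, 0, 1, 0, 0, 0, 1]

Sorted: [2, 2, 2, 3, 3, 5, 9]


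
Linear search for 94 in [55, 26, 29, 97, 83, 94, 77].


i=0: 55!=94
i=1: 26!=94
i=2: 29!=94
i=3: 97!=94
i=4: 83!=94
i=5: 94==94 found!

Found at 5, 6 comps


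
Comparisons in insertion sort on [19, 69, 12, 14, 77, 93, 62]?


Algorithm: insertion sort
Input: [19, 69, 12, 14, 77, 93, 62]
Sorted: [12, 14, 19, 62, 69, 77, 93]

12


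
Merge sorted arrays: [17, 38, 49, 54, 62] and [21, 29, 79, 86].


Take 17 from A
Take 21 from B
Take 29 from B
Take 38 from A
Take 49 from A
Take 54 from A
Take 62 from A

Merged: [17, 21, 29, 38, 49, 54, 62, 79, 86]


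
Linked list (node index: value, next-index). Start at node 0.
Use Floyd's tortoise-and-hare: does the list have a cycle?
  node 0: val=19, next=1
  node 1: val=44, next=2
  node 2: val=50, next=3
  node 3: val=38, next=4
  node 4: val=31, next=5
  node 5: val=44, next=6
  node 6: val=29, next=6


Floyd's tortoise (slow, +1) and hare (fast, +2):
  init: slow=0, fast=0
  step 1: slow=1, fast=2
  step 2: slow=2, fast=4
  step 3: slow=3, fast=6
  step 4: slow=4, fast=6
  step 5: slow=5, fast=6
  step 6: slow=6, fast=6
  slow == fast at node 6: cycle detected

Cycle: yes


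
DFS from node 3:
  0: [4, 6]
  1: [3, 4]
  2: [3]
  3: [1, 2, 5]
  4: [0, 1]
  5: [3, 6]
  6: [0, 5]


Visit 3, push [5, 2, 1]
Visit 1, push [4]
Visit 4, push [0]
Visit 0, push [6]
Visit 6, push [5]
Visit 5, push []
Visit 2, push []

DFS order: [3, 1, 4, 0, 6, 5, 2]


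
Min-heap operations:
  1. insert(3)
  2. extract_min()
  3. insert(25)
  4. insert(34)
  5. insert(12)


insert(3) -> [3]
extract_min()->3, []
insert(25) -> [25]
insert(34) -> [25, 34]
insert(12) -> [12, 34, 25]

Final heap: [12, 34, 25]


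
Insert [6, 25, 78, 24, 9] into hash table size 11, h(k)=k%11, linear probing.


Insert 6: h=6 -> slot 6
Insert 25: h=3 -> slot 3
Insert 78: h=1 -> slot 1
Insert 24: h=2 -> slot 2
Insert 9: h=9 -> slot 9

Table: [None, 78, 24, 25, None, None, 6, None, None, 9, None]


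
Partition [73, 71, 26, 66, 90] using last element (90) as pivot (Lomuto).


Pivot: 90
  73 <= 90: advance i (no swap)
  71 <= 90: advance i (no swap)
  26 <= 90: advance i (no swap)
  66 <= 90: advance i (no swap)
Place pivot at 4: [73, 71, 26, 66, 90]

Partitioned: [73, 71, 26, 66, 90]


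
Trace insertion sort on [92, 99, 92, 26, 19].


Initial: [92, 99, 92, 26, 19]
Insert 99: [92, 99, 92, 26, 19]
Insert 92: [92, 92, 99, 26, 19]
Insert 26: [26, 92, 92, 99, 19]
Insert 19: [19, 26, 92, 92, 99]

Sorted: [19, 26, 92, 92, 99]


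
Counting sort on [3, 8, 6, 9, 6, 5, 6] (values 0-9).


Input: [3, 8, 6, 9, 6, 5, 6]
Counts: [0, 0, 0, 1, 0, 1, 3, 0, 1, 1]

Sorted: [3, 5, 6, 6, 6, 8, 9]


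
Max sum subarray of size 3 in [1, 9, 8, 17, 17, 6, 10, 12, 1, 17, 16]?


[0:3]: 18
[1:4]: 34
[2:5]: 42
[3:6]: 40
[4:7]: 33
[5:8]: 28
[6:9]: 23
[7:10]: 30
[8:11]: 34

Max: 42 at [2:5]


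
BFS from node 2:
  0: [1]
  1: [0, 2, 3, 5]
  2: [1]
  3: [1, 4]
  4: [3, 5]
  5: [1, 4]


Visit 2, enqueue [1]
Visit 1, enqueue [0, 3, 5]
Visit 0, enqueue []
Visit 3, enqueue [4]
Visit 5, enqueue []
Visit 4, enqueue []

BFS order: [2, 1, 0, 3, 5, 4]


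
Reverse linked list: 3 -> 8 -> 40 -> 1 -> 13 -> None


Step 1: curr=3, set curr.next=prev(None) | reversed so far: 3
Step 2: curr=8, set curr.next=prev(3) | reversed so far: 8 -> 3
Step 3: curr=40, set curr.next=prev(8) | reversed so far: 40 -> 8 -> 3
Step 4: curr=1, set curr.next=prev(40) | reversed so far: 1 -> 40 -> 8 -> 3
Step 5: curr=13, set curr.next=prev(1) | reversed so far: 13 -> 1 -> 40 -> 8 -> 3

13 -> 1 -> 40 -> 8 -> 3 -> None


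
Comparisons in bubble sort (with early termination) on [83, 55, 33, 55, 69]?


Algorithm: bubble sort (with early termination)
Input: [83, 55, 33, 55, 69]
Sorted: [33, 55, 55, 69, 83]

9


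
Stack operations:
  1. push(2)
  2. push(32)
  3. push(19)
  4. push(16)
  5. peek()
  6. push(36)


push(2) -> [2]
push(32) -> [2, 32]
push(19) -> [2, 32, 19]
push(16) -> [2, 32, 19, 16]
peek()->16
push(36) -> [2, 32, 19, 16, 36]

Final stack: [2, 32, 19, 16, 36]


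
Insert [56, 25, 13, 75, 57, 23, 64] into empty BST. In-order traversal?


Insert 56: root
Insert 25: L from 56
Insert 13: L from 56 -> L from 25
Insert 75: R from 56
Insert 57: R from 56 -> L from 75
Insert 23: L from 56 -> L from 25 -> R from 13
Insert 64: R from 56 -> L from 75 -> R from 57

In-order: [13, 23, 25, 56, 57, 64, 75]


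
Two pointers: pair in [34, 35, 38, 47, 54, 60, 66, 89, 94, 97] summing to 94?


lo=0(34)+hi=9(97)=131
lo=0(34)+hi=8(94)=128
lo=0(34)+hi=7(89)=123
lo=0(34)+hi=6(66)=100
lo=0(34)+hi=5(60)=94

Yes: 34+60=94


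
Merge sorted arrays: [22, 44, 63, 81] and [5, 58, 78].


Take 5 from B
Take 22 from A
Take 44 from A
Take 58 from B
Take 63 from A
Take 78 from B

Merged: [5, 22, 44, 58, 63, 78, 81]


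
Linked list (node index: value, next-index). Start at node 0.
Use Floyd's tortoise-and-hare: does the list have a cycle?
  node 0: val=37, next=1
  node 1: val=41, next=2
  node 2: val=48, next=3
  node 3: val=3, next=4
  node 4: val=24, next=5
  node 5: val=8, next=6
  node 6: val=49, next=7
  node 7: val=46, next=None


Floyd's tortoise (slow, +1) and hare (fast, +2):
  init: slow=0, fast=0
  step 1: slow=1, fast=2
  step 2: slow=2, fast=4
  step 3: slow=3, fast=6
  step 4: fast 6->7->None, no cycle

Cycle: no


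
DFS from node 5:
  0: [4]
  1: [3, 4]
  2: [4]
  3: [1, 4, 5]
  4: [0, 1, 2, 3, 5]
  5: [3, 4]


Visit 5, push [4, 3]
Visit 3, push [4, 1]
Visit 1, push [4]
Visit 4, push [2, 0]
Visit 0, push []
Visit 2, push []

DFS order: [5, 3, 1, 4, 0, 2]


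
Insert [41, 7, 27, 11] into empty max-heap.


Insert 41: [41]
Insert 7: [41, 7]
Insert 27: [41, 7, 27]
Insert 11: [41, 11, 27, 7]

Final heap: [41, 11, 27, 7]


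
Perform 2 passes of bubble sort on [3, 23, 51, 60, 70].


Initial: [3, 23, 51, 60, 70]
Pass 1: [3, 23, 51, 60, 70] (0 swaps)
Pass 2: [3, 23, 51, 60, 70] (0 swaps)

After 2 passes: [3, 23, 51, 60, 70]


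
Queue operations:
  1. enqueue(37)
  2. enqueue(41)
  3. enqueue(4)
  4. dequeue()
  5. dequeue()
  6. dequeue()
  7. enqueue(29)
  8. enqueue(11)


enqueue(37) -> [37]
enqueue(41) -> [37, 41]
enqueue(4) -> [37, 41, 4]
dequeue()->37, [41, 4]
dequeue()->41, [4]
dequeue()->4, []
enqueue(29) -> [29]
enqueue(11) -> [29, 11]

Final queue: [29, 11]


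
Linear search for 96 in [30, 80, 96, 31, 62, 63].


i=0: 30!=96
i=1: 80!=96
i=2: 96==96 found!

Found at 2, 3 comps


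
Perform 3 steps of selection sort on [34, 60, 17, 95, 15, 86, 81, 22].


Initial: [34, 60, 17, 95, 15, 86, 81, 22]
Step 1: min=15 at 4
  Swap: [15, 60, 17, 95, 34, 86, 81, 22]
Step 2: min=17 at 2
  Swap: [15, 17, 60, 95, 34, 86, 81, 22]
Step 3: min=22 at 7
  Swap: [15, 17, 22, 95, 34, 86, 81, 60]

After 3 steps: [15, 17, 22, 95, 34, 86, 81, 60]


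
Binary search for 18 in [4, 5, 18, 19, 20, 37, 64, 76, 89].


Step 1: lo=0, hi=8, mid=4, val=20
Step 2: lo=0, hi=3, mid=1, val=5
Step 3: lo=2, hi=3, mid=2, val=18

Found at index 2


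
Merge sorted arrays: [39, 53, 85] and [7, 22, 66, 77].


Take 7 from B
Take 22 from B
Take 39 from A
Take 53 from A
Take 66 from B
Take 77 from B

Merged: [7, 22, 39, 53, 66, 77, 85]


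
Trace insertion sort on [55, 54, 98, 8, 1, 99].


Initial: [55, 54, 98, 8, 1, 99]
Insert 54: [54, 55, 98, 8, 1, 99]
Insert 98: [54, 55, 98, 8, 1, 99]
Insert 8: [8, 54, 55, 98, 1, 99]
Insert 1: [1, 8, 54, 55, 98, 99]
Insert 99: [1, 8, 54, 55, 98, 99]

Sorted: [1, 8, 54, 55, 98, 99]


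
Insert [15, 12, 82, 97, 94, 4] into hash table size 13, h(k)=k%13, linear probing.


Insert 15: h=2 -> slot 2
Insert 12: h=12 -> slot 12
Insert 82: h=4 -> slot 4
Insert 97: h=6 -> slot 6
Insert 94: h=3 -> slot 3
Insert 4: h=4, 1 probes -> slot 5

Table: [None, None, 15, 94, 82, 4, 97, None, None, None, None, None, 12]


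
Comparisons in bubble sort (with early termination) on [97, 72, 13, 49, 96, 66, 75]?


Algorithm: bubble sort (with early termination)
Input: [97, 72, 13, 49, 96, 66, 75]
Sorted: [13, 49, 66, 72, 75, 96, 97]

18


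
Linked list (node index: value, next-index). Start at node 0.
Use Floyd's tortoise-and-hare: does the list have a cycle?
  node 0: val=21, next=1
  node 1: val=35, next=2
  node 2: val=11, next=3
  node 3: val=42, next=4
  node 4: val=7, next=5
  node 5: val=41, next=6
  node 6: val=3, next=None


Floyd's tortoise (slow, +1) and hare (fast, +2):
  init: slow=0, fast=0
  step 1: slow=1, fast=2
  step 2: slow=2, fast=4
  step 3: slow=3, fast=6
  step 4: fast -> None, no cycle

Cycle: no


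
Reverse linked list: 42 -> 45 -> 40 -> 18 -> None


Step 1: curr=42, set curr.next=prev(None) | reversed so far: 42
Step 2: curr=45, set curr.next=prev(42) | reversed so far: 45 -> 42
Step 3: curr=40, set curr.next=prev(45) | reversed so far: 40 -> 45 -> 42
Step 4: curr=18, set curr.next=prev(40) | reversed so far: 18 -> 40 -> 45 -> 42

18 -> 40 -> 45 -> 42 -> None


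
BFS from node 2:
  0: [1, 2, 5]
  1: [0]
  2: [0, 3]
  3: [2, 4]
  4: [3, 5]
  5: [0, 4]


Visit 2, enqueue [0, 3]
Visit 0, enqueue [1, 5]
Visit 3, enqueue [4]
Visit 1, enqueue []
Visit 5, enqueue []
Visit 4, enqueue []

BFS order: [2, 0, 3, 1, 5, 4]


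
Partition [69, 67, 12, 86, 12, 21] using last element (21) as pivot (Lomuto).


Pivot: 21
  12 <= 21: swap -> [12, 67, 69, 86, 12, 21]
  12 <= 21: swap -> [12, 12, 69, 86, 67, 21]
Place pivot at 2: [12, 12, 21, 86, 67, 69]

Partitioned: [12, 12, 21, 86, 67, 69]


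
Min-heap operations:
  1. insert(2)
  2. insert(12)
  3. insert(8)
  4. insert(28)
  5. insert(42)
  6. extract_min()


insert(2) -> [2]
insert(12) -> [2, 12]
insert(8) -> [2, 12, 8]
insert(28) -> [2, 12, 8, 28]
insert(42) -> [2, 12, 8, 28, 42]
extract_min()->2, [8, 12, 42, 28]

Final heap: [8, 12, 42, 28]


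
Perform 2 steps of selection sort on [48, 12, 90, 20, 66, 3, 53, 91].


Initial: [48, 12, 90, 20, 66, 3, 53, 91]
Step 1: min=3 at 5
  Swap: [3, 12, 90, 20, 66, 48, 53, 91]
Step 2: min=12 at 1
  Swap: [3, 12, 90, 20, 66, 48, 53, 91]

After 2 steps: [3, 12, 90, 20, 66, 48, 53, 91]


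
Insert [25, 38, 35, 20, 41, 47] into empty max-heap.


Insert 25: [25]
Insert 38: [38, 25]
Insert 35: [38, 25, 35]
Insert 20: [38, 25, 35, 20]
Insert 41: [41, 38, 35, 20, 25]
Insert 47: [47, 38, 41, 20, 25, 35]

Final heap: [47, 38, 41, 20, 25, 35]


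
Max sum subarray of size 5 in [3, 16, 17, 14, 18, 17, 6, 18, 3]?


[0:5]: 68
[1:6]: 82
[2:7]: 72
[3:8]: 73
[4:9]: 62

Max: 82 at [1:6]


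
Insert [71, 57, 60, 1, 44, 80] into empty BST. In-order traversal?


Insert 71: root
Insert 57: L from 71
Insert 60: L from 71 -> R from 57
Insert 1: L from 71 -> L from 57
Insert 44: L from 71 -> L from 57 -> R from 1
Insert 80: R from 71

In-order: [1, 44, 57, 60, 71, 80]


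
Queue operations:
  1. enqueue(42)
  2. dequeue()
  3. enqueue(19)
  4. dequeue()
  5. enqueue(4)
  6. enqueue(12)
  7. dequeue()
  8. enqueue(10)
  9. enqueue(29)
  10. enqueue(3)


enqueue(42) -> [42]
dequeue()->42, []
enqueue(19) -> [19]
dequeue()->19, []
enqueue(4) -> [4]
enqueue(12) -> [4, 12]
dequeue()->4, [12]
enqueue(10) -> [12, 10]
enqueue(29) -> [12, 10, 29]
enqueue(3) -> [12, 10, 29, 3]

Final queue: [12, 10, 29, 3]


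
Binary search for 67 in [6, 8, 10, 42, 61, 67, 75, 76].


Step 1: lo=0, hi=7, mid=3, val=42
Step 2: lo=4, hi=7, mid=5, val=67

Found at index 5


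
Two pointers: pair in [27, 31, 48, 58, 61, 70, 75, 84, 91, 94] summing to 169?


lo=0(27)+hi=9(94)=121
lo=1(31)+hi=9(94)=125
lo=2(48)+hi=9(94)=142
lo=3(58)+hi=9(94)=152
lo=4(61)+hi=9(94)=155
lo=5(70)+hi=9(94)=164
lo=6(75)+hi=9(94)=169

Yes: 75+94=169


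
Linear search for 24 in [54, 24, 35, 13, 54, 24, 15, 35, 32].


i=0: 54!=24
i=1: 24==24 found!

Found at 1, 2 comps


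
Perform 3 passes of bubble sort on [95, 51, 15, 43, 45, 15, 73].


Initial: [95, 51, 15, 43, 45, 15, 73]
Pass 1: [51, 15, 43, 45, 15, 73, 95] (6 swaps)
Pass 2: [15, 43, 45, 15, 51, 73, 95] (4 swaps)
Pass 3: [15, 43, 15, 45, 51, 73, 95] (1 swaps)

After 3 passes: [15, 43, 15, 45, 51, 73, 95]


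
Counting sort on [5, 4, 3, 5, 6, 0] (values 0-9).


Input: [5, 4, 3, 5, 6, 0]
Counts: [1, 0, 0, 1, 1, 2, 1, 0, 0, 0]

Sorted: [0, 3, 4, 5, 5, 6]


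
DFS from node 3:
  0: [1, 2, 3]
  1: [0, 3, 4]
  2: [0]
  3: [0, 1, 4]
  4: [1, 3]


Visit 3, push [4, 1, 0]
Visit 0, push [2, 1]
Visit 1, push [4]
Visit 4, push []
Visit 2, push []

DFS order: [3, 0, 1, 4, 2]


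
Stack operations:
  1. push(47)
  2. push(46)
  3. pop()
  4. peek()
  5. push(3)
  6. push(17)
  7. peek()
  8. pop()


push(47) -> [47]
push(46) -> [47, 46]
pop()->46, [47]
peek()->47
push(3) -> [47, 3]
push(17) -> [47, 3, 17]
peek()->17
pop()->17, [47, 3]

Final stack: [47, 3]


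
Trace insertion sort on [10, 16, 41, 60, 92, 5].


Initial: [10, 16, 41, 60, 92, 5]
Insert 16: [10, 16, 41, 60, 92, 5]
Insert 41: [10, 16, 41, 60, 92, 5]
Insert 60: [10, 16, 41, 60, 92, 5]
Insert 92: [10, 16, 41, 60, 92, 5]
Insert 5: [5, 10, 16, 41, 60, 92]

Sorted: [5, 10, 16, 41, 60, 92]


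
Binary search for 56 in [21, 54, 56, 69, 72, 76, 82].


Step 1: lo=0, hi=6, mid=3, val=69
Step 2: lo=0, hi=2, mid=1, val=54
Step 3: lo=2, hi=2, mid=2, val=56

Found at index 2


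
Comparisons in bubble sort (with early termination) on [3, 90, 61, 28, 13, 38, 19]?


Algorithm: bubble sort (with early termination)
Input: [3, 90, 61, 28, 13, 38, 19]
Sorted: [3, 13, 19, 28, 38, 61, 90]

20


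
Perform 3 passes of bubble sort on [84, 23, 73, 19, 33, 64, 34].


Initial: [84, 23, 73, 19, 33, 64, 34]
Pass 1: [23, 73, 19, 33, 64, 34, 84] (6 swaps)
Pass 2: [23, 19, 33, 64, 34, 73, 84] (4 swaps)
Pass 3: [19, 23, 33, 34, 64, 73, 84] (2 swaps)

After 3 passes: [19, 23, 33, 34, 64, 73, 84]


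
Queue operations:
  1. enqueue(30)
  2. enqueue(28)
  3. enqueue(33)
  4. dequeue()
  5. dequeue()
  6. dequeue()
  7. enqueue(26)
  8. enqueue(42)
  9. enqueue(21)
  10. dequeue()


enqueue(30) -> [30]
enqueue(28) -> [30, 28]
enqueue(33) -> [30, 28, 33]
dequeue()->30, [28, 33]
dequeue()->28, [33]
dequeue()->33, []
enqueue(26) -> [26]
enqueue(42) -> [26, 42]
enqueue(21) -> [26, 42, 21]
dequeue()->26, [42, 21]

Final queue: [42, 21]


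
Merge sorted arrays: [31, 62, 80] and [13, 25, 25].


Take 13 from B
Take 25 from B
Take 25 from B

Merged: [13, 25, 25, 31, 62, 80]


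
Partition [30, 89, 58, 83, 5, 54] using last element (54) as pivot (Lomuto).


Pivot: 54
  30 <= 54: advance i (no swap)
  5 <= 54: swap -> [30, 5, 58, 83, 89, 54]
Place pivot at 2: [30, 5, 54, 83, 89, 58]

Partitioned: [30, 5, 54, 83, 89, 58]


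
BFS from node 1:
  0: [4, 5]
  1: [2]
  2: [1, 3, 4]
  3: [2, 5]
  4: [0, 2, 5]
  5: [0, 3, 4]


Visit 1, enqueue [2]
Visit 2, enqueue [3, 4]
Visit 3, enqueue [5]
Visit 4, enqueue [0]
Visit 5, enqueue []
Visit 0, enqueue []

BFS order: [1, 2, 3, 4, 5, 0]


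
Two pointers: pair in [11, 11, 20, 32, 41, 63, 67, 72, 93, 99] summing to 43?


lo=0(11)+hi=9(99)=110
lo=0(11)+hi=8(93)=104
lo=0(11)+hi=7(72)=83
lo=0(11)+hi=6(67)=78
lo=0(11)+hi=5(63)=74
lo=0(11)+hi=4(41)=52
lo=0(11)+hi=3(32)=43

Yes: 11+32=43


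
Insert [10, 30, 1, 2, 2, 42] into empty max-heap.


Insert 10: [10]
Insert 30: [30, 10]
Insert 1: [30, 10, 1]
Insert 2: [30, 10, 1, 2]
Insert 2: [30, 10, 1, 2, 2]
Insert 42: [42, 10, 30, 2, 2, 1]

Final heap: [42, 10, 30, 2, 2, 1]


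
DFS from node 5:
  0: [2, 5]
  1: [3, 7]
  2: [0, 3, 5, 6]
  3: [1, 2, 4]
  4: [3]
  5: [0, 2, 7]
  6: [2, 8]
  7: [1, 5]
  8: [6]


Visit 5, push [7, 2, 0]
Visit 0, push [2]
Visit 2, push [6, 3]
Visit 3, push [4, 1]
Visit 1, push [7]
Visit 7, push []
Visit 4, push []
Visit 6, push [8]
Visit 8, push []

DFS order: [5, 0, 2, 3, 1, 7, 4, 6, 8]


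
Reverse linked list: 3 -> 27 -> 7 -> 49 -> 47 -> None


Step 1: curr=3, set curr.next=prev(None) | reversed so far: 3
Step 2: curr=27, set curr.next=prev(3) | reversed so far: 27 -> 3
Step 3: curr=7, set curr.next=prev(27) | reversed so far: 7 -> 27 -> 3
Step 4: curr=49, set curr.next=prev(7) | reversed so far: 49 -> 7 -> 27 -> 3
Step 5: curr=47, set curr.next=prev(49) | reversed so far: 47 -> 49 -> 7 -> 27 -> 3

47 -> 49 -> 7 -> 27 -> 3 -> None


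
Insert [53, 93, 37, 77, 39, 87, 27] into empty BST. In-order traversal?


Insert 53: root
Insert 93: R from 53
Insert 37: L from 53
Insert 77: R from 53 -> L from 93
Insert 39: L from 53 -> R from 37
Insert 87: R from 53 -> L from 93 -> R from 77
Insert 27: L from 53 -> L from 37

In-order: [27, 37, 39, 53, 77, 87, 93]


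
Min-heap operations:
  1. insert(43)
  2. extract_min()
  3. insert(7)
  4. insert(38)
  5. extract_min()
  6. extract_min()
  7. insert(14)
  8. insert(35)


insert(43) -> [43]
extract_min()->43, []
insert(7) -> [7]
insert(38) -> [7, 38]
extract_min()->7, [38]
extract_min()->38, []
insert(14) -> [14]
insert(35) -> [14, 35]

Final heap: [14, 35]


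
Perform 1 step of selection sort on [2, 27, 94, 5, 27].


Initial: [2, 27, 94, 5, 27]
Step 1: min=2 at 0
  Swap: [2, 27, 94, 5, 27]

After 1 step: [2, 27, 94, 5, 27]


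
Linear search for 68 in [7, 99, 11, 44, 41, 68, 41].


i=0: 7!=68
i=1: 99!=68
i=2: 11!=68
i=3: 44!=68
i=4: 41!=68
i=5: 68==68 found!

Found at 5, 6 comps


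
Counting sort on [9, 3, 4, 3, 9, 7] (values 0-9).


Input: [9, 3, 4, 3, 9, 7]
Counts: [0, 0, 0, 2, 1, 0, 0, 1, 0, 2]

Sorted: [3, 3, 4, 7, 9, 9]


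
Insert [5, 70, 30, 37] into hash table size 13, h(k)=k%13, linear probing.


Insert 5: h=5 -> slot 5
Insert 70: h=5, 1 probes -> slot 6
Insert 30: h=4 -> slot 4
Insert 37: h=11 -> slot 11

Table: [None, None, None, None, 30, 5, 70, None, None, None, None, 37, None]


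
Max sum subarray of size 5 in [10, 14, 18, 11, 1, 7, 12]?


[0:5]: 54
[1:6]: 51
[2:7]: 49

Max: 54 at [0:5]


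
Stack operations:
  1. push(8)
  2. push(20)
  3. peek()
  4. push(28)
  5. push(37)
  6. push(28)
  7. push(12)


push(8) -> [8]
push(20) -> [8, 20]
peek()->20
push(28) -> [8, 20, 28]
push(37) -> [8, 20, 28, 37]
push(28) -> [8, 20, 28, 37, 28]
push(12) -> [8, 20, 28, 37, 28, 12]

Final stack: [8, 20, 28, 37, 28, 12]


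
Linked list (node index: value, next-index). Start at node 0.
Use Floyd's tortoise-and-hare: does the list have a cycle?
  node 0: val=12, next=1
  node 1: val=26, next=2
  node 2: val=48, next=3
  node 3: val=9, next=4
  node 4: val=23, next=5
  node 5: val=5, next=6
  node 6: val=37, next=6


Floyd's tortoise (slow, +1) and hare (fast, +2):
  init: slow=0, fast=0
  step 1: slow=1, fast=2
  step 2: slow=2, fast=4
  step 3: slow=3, fast=6
  step 4: slow=4, fast=6
  step 5: slow=5, fast=6
  step 6: slow=6, fast=6
  slow == fast at node 6: cycle detected

Cycle: yes


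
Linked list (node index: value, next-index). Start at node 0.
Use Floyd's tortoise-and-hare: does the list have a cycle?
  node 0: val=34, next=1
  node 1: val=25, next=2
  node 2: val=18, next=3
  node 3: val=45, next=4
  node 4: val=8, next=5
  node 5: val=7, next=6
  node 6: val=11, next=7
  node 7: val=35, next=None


Floyd's tortoise (slow, +1) and hare (fast, +2):
  init: slow=0, fast=0
  step 1: slow=1, fast=2
  step 2: slow=2, fast=4
  step 3: slow=3, fast=6
  step 4: fast 6->7->None, no cycle

Cycle: no


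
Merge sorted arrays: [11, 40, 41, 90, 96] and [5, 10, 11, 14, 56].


Take 5 from B
Take 10 from B
Take 11 from A
Take 11 from B
Take 14 from B
Take 40 from A
Take 41 from A
Take 56 from B

Merged: [5, 10, 11, 11, 14, 40, 41, 56, 90, 96]


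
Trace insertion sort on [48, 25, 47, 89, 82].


Initial: [48, 25, 47, 89, 82]
Insert 25: [25, 48, 47, 89, 82]
Insert 47: [25, 47, 48, 89, 82]
Insert 89: [25, 47, 48, 89, 82]
Insert 82: [25, 47, 48, 82, 89]

Sorted: [25, 47, 48, 82, 89]


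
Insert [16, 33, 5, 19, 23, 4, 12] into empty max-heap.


Insert 16: [16]
Insert 33: [33, 16]
Insert 5: [33, 16, 5]
Insert 19: [33, 19, 5, 16]
Insert 23: [33, 23, 5, 16, 19]
Insert 4: [33, 23, 5, 16, 19, 4]
Insert 12: [33, 23, 12, 16, 19, 4, 5]

Final heap: [33, 23, 12, 16, 19, 4, 5]


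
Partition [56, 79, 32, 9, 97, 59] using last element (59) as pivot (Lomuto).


Pivot: 59
  56 <= 59: advance i (no swap)
  32 <= 59: swap -> [56, 32, 79, 9, 97, 59]
  9 <= 59: swap -> [56, 32, 9, 79, 97, 59]
Place pivot at 3: [56, 32, 9, 59, 97, 79]

Partitioned: [56, 32, 9, 59, 97, 79]


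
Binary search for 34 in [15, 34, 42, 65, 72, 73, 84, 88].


Step 1: lo=0, hi=7, mid=3, val=65
Step 2: lo=0, hi=2, mid=1, val=34

Found at index 1


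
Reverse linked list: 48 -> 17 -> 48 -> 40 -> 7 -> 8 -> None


Step 1: curr=48, set curr.next=prev(None) | reversed so far: 48
Step 2: curr=17, set curr.next=prev(48) | reversed so far: 17 -> 48
Step 3: curr=48, set curr.next=prev(17) | reversed so far: 48 -> 17 -> 48
Step 4: curr=40, set curr.next=prev(48) | reversed so far: 40 -> 48 -> 17 -> 48
Step 5: curr=7, set curr.next=prev(40) | reversed so far: 7 -> 40 -> 48 -> 17 -> 48
Step 6: curr=8, set curr.next=prev(7) | reversed so far: 8 -> 7 -> 40 -> 48 -> 17 -> 48

8 -> 7 -> 40 -> 48 -> 17 -> 48 -> None


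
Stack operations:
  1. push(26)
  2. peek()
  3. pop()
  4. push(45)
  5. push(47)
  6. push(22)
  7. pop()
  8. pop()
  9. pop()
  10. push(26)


push(26) -> [26]
peek()->26
pop()->26, []
push(45) -> [45]
push(47) -> [45, 47]
push(22) -> [45, 47, 22]
pop()->22, [45, 47]
pop()->47, [45]
pop()->45, []
push(26) -> [26]

Final stack: [26]


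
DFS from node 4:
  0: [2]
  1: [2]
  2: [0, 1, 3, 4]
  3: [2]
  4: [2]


Visit 4, push [2]
Visit 2, push [3, 1, 0]
Visit 0, push []
Visit 1, push []
Visit 3, push []

DFS order: [4, 2, 0, 1, 3]


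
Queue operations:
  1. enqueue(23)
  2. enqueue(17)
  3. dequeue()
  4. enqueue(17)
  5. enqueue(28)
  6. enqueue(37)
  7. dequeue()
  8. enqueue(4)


enqueue(23) -> [23]
enqueue(17) -> [23, 17]
dequeue()->23, [17]
enqueue(17) -> [17, 17]
enqueue(28) -> [17, 17, 28]
enqueue(37) -> [17, 17, 28, 37]
dequeue()->17, [17, 28, 37]
enqueue(4) -> [17, 28, 37, 4]

Final queue: [17, 28, 37, 4]


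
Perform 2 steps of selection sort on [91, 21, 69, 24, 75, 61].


Initial: [91, 21, 69, 24, 75, 61]
Step 1: min=21 at 1
  Swap: [21, 91, 69, 24, 75, 61]
Step 2: min=24 at 3
  Swap: [21, 24, 69, 91, 75, 61]

After 2 steps: [21, 24, 69, 91, 75, 61]


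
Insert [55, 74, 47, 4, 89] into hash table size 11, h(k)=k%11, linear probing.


Insert 55: h=0 -> slot 0
Insert 74: h=8 -> slot 8
Insert 47: h=3 -> slot 3
Insert 4: h=4 -> slot 4
Insert 89: h=1 -> slot 1

Table: [55, 89, None, 47, 4, None, None, None, 74, None, None]


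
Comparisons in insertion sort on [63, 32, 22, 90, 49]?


Algorithm: insertion sort
Input: [63, 32, 22, 90, 49]
Sorted: [22, 32, 49, 63, 90]

7


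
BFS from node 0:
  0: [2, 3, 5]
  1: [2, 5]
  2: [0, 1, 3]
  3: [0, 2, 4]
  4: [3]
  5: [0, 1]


Visit 0, enqueue [2, 3, 5]
Visit 2, enqueue [1]
Visit 3, enqueue [4]
Visit 5, enqueue []
Visit 1, enqueue []
Visit 4, enqueue []

BFS order: [0, 2, 3, 5, 1, 4]


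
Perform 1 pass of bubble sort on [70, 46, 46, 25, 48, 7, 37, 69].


Initial: [70, 46, 46, 25, 48, 7, 37, 69]
Pass 1: [46, 46, 25, 48, 7, 37, 69, 70] (7 swaps)

After 1 pass: [46, 46, 25, 48, 7, 37, 69, 70]
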